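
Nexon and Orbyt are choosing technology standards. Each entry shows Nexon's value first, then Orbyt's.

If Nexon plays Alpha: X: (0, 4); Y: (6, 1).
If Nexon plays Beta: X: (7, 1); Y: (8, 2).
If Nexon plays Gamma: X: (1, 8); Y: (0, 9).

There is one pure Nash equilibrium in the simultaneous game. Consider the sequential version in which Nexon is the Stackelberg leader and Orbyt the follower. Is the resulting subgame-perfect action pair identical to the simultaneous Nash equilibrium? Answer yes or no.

yes

Orbyt best-responds to each possible Nexon move:
- Alpha → Orbyt plays X (best of 4, 1); Nexon gets 0.
- Beta → Orbyt plays Y (best of 1, 2); Nexon gets 8.
- Gamma → Orbyt plays Y (best of 8, 9); Nexon gets 0.
Among 0, 8, 0, the best is 8 at Beta. Subgame-perfect outcome: (Beta, Y) with payoffs (8, 2).
Now find the simultaneous Nash equilibrium.
Nexon's best replies: X→Beta; Y→Beta.
Orbyt's best replies: Alpha→X; Beta→Y; Gamma→Y.
Only (Beta, Y) has each player best-responding; Nash payoffs (8, 2).
Sequential outcome (Beta, Y) coincides with the Nash profile (Beta, Y).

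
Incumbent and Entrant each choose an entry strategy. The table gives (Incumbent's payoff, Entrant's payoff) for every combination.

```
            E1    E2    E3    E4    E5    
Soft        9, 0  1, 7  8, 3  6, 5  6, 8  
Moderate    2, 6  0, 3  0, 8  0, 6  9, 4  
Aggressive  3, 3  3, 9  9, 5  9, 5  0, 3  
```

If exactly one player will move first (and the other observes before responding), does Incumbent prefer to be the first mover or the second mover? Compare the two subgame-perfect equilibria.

If Incumbent leads: Entrant's best replies are Soft→E5, Moderate→E3, Aggressive→E2; Incumbent's induced payoffs 6, 0, 3; outcome (Soft, E5), payoffs (6, 8).
If Entrant leads: Incumbent's best replies are E1→Soft, E2→Aggressive, E3→Aggressive, E4→Aggressive, E5→Moderate; Entrant's induced payoffs 0, 9, 5, 5, 4; outcome (Aggressive, E2), payoffs (3, 9).
Incumbent gets 6 moving first and 3 moving second, so Incumbent prefers to move first.

first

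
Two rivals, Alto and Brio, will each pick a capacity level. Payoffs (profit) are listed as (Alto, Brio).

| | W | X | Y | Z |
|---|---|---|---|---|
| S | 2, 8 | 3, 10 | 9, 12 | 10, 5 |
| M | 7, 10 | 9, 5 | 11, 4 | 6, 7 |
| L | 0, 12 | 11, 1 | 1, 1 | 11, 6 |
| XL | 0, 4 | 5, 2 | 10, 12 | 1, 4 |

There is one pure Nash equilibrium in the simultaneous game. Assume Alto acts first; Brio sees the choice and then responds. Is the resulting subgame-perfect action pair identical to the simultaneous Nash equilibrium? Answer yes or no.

Brio best-responds to each possible Alto move:
- S → Brio plays Y (best of 8, 10, 12, 5); Alto gets 9.
- M → Brio plays W (best of 10, 5, 4, 7); Alto gets 7.
- L → Brio plays W (best of 12, 1, 1, 6); Alto gets 0.
- XL → Brio plays Y (best of 4, 2, 12, 4); Alto gets 10.
Alto's induced payoffs are 9, 7, 0, 10, so Alto commits to XL. Subgame-perfect outcome: (XL, Y) with payoffs (10, 12).
Now find the simultaneous Nash equilibrium.
Alto's best replies: W→M; X→L; Y→M; Z→L.
Brio's best replies: S→Y; M→W; L→W; XL→Y.
The unique mutual best reply is (M, W), giving (7, 10).
Sequential outcome (XL, Y) differs from the Nash profile (M, W).

no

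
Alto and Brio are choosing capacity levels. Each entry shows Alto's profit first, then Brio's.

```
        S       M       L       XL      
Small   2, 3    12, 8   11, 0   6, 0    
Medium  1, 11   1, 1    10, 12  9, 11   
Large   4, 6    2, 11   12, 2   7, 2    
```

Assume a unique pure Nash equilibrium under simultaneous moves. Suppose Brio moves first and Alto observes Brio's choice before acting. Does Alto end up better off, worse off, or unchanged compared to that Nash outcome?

worse off

Alto best-responds to each possible Brio move:
- S → Alto plays Large (best of 2, 1, 4); Brio gets 6.
- M → Alto plays Small (best of 12, 1, 2); Brio gets 8.
- L → Alto plays Large (best of 11, 10, 12); Brio gets 2.
- XL → Alto plays Medium (best of 6, 9, 7); Brio gets 11.
Maximizing over 6, 8, 2, 11, Brio chooses XL. Subgame-perfect outcome: (Medium, XL) with payoffs (9, 11).
Now find the simultaneous Nash equilibrium.
Alto's best replies: S→Large; M→Small; L→Large; XL→Medium.
Brio's best replies: Small→M; Medium→L; Large→M.
Only (Small, M) has each player best-responding; Nash payoffs (12, 8).
Alto earns 9 sequentially versus 12 at the Nash outcome: worse off.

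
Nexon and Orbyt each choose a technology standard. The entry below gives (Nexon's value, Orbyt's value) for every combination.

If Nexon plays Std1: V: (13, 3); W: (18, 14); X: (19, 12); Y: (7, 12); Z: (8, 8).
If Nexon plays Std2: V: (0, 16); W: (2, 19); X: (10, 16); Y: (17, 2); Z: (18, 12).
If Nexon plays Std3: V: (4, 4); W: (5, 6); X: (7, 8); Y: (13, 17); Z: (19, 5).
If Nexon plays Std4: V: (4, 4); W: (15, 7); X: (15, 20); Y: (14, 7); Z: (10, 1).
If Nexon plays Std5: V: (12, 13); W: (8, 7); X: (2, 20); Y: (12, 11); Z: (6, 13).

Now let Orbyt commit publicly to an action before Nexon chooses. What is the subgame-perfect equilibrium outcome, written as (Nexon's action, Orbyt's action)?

(Std1, W)

Backward induction with Orbyt moving first.
- V: BR = Std1, leader payoff 3.
- W: BR = Std1, leader payoff 14.
- X: BR = Std1, leader payoff 12.
- Y: BR = Std2, leader payoff 2.
- Z: BR = Std3, leader payoff 5.
Among 3, 14, 12, 2, 5, the best is 14 at W. Subgame-perfect outcome: (Std1, W) with payoffs (18, 14).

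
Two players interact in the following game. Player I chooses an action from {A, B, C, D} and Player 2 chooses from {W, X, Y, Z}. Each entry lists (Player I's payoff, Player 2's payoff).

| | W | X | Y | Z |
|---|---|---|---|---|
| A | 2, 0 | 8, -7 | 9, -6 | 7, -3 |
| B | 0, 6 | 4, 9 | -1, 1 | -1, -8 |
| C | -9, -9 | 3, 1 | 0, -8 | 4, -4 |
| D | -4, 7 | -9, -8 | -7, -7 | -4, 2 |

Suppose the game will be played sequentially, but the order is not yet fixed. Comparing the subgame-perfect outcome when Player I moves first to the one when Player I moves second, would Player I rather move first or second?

first

If Player I leads: Player 2's best replies are A→W, B→X, C→X, D→W; Player I's induced payoffs 2, 4, 3, -4; outcome (B, X), payoffs (4, 9).
If Player 2 leads: Player I's best replies are W→A, X→A, Y→A, Z→A; Player 2's induced payoffs 0, -7, -6, -3; outcome (A, W), payoffs (2, 0).
Player I gets 4 moving first and 2 moving second, so Player I prefers to move first.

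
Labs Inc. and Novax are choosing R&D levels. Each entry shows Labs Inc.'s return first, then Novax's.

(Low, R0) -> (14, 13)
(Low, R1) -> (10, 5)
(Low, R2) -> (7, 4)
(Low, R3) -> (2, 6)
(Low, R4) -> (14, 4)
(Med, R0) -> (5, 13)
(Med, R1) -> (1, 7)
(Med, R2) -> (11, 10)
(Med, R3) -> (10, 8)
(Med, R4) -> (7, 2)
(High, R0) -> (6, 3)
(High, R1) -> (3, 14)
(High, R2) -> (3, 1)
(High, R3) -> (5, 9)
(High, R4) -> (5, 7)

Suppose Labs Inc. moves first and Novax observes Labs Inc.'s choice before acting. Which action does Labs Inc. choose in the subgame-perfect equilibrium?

Low

Backward induction with Labs Inc. moving first.
- Low → Novax plays R0 (best of 13, 5, 4, 6, 4); Labs Inc. gets 14.
- Med → Novax plays R0 (best of 13, 7, 10, 8, 2); Labs Inc. gets 5.
- High → Novax plays R1 (best of 3, 14, 1, 9, 7); Labs Inc. gets 3.
Maximizing over 14, 5, 3, Labs Inc. chooses Low. Subgame-perfect outcome: (Low, R0) with payoffs (14, 13).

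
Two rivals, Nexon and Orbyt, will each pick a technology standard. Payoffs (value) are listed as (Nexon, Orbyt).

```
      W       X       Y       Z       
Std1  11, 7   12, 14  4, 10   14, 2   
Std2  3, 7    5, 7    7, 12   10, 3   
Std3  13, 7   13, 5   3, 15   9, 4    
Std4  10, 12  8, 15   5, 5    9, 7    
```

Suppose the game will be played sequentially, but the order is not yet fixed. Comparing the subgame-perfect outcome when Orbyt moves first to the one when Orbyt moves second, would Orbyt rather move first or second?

second

If Nexon leads: Orbyt's best replies are Std1→X, Std2→Y, Std3→Y, Std4→X; Nexon's induced payoffs 12, 7, 3, 8; outcome (Std1, X), payoffs (12, 14).
If Orbyt leads: Nexon's best replies are W→Std3, X→Std3, Y→Std2, Z→Std1; Orbyt's induced payoffs 7, 5, 12, 2; outcome (Std2, Y), payoffs (7, 12).
Orbyt gets 12 moving first and 14 moving second, so Orbyt prefers to move second.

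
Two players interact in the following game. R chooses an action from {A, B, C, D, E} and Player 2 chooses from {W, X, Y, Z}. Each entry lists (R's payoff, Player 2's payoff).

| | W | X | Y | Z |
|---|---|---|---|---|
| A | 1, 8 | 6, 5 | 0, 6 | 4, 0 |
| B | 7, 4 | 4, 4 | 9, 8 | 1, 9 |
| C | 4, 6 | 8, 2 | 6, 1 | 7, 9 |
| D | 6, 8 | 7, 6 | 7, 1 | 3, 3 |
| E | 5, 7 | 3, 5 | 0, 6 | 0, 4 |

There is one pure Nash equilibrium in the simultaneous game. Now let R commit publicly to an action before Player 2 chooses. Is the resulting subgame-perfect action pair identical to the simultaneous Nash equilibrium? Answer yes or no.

yes

Solve by backward induction (R leads).
- A: Player 2 compares 8, 5, 6, 0 and picks W; R would get 1.
- B: Player 2 compares 4, 4, 8, 9 and picks Z; R would get 1.
- C: Player 2 compares 6, 2, 1, 9 and picks Z; R would get 7.
- D: Player 2 compares 8, 6, 1, 3 and picks W; R would get 6.
- E: Player 2 compares 7, 5, 6, 4 and picks W; R would get 5.
R's induced payoffs are 1, 1, 7, 6, 5, so R commits to C. Subgame-perfect outcome: (C, Z) with payoffs (7, 9).
For the simultaneous game, intersect best replies.
R's best replies: W→B; X→C; Y→B; Z→C.
Player 2's best replies: A→W; B→Z; C→Z; D→W; E→W.
Only (C, Z) has each player best-responding; Nash payoffs (7, 9).
Sequential outcome (C, Z) coincides with the Nash profile (C, Z).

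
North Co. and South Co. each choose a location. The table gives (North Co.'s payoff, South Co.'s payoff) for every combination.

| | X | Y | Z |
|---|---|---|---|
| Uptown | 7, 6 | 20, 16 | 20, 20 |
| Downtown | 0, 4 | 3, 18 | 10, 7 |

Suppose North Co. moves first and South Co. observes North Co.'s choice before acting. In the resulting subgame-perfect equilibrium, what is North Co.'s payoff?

20

Backward induction with North Co. moving first.
- Uptown: BR = Z, leader payoff 20.
- Downtown: BR = Y, leader payoff 3.
Maximizing over 20, 3, North Co. chooses Uptown. Subgame-perfect outcome: (Uptown, Z) with payoffs (20, 20).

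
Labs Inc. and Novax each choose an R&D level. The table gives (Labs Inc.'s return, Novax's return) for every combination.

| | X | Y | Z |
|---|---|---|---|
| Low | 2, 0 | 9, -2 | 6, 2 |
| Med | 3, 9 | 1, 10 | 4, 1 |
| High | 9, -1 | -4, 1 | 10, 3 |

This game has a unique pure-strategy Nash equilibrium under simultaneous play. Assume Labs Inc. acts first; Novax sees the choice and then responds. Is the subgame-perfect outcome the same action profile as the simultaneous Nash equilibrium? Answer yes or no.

Work backward from Novax's decision.
- Low → Novax plays Z (best of 0, -2, 2); Labs Inc. gets 6.
- Med → Novax plays Y (best of 9, 10, 1); Labs Inc. gets 1.
- High → Novax plays Z (best of -1, 1, 3); Labs Inc. gets 10.
Labs Inc.'s induced payoffs are 6, 1, 10, so Labs Inc. commits to High. Subgame-perfect outcome: (High, Z) with payoffs (10, 3).
For the simultaneous game, intersect best replies.
Labs Inc.'s best replies: X→High; Y→Low; Z→High.
Novax's best replies: Low→Z; Med→Y; High→Z.
Only (High, Z) has each player best-responding; Nash payoffs (10, 3).
Sequential outcome (High, Z) coincides with the Nash profile (High, Z).

yes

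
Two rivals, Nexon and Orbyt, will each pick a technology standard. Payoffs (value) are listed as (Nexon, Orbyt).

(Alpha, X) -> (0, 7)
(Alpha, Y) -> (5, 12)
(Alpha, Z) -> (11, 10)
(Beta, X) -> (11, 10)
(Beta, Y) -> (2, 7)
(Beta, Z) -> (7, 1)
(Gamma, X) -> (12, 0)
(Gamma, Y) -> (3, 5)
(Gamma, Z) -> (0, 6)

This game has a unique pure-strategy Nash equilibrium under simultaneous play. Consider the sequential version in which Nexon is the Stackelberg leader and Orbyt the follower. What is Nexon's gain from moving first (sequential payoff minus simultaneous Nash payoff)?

Backward induction with Nexon moving first.
- Alpha → Orbyt plays Y (best of 7, 12, 10); Nexon gets 5.
- Beta → Orbyt plays X (best of 10, 7, 1); Nexon gets 11.
- Gamma → Orbyt plays Z (best of 0, 5, 6); Nexon gets 0.
Nexon's induced payoffs are 5, 11, 0, so Nexon commits to Beta. Subgame-perfect outcome: (Beta, X) with payoffs (11, 10).
Under simultaneous play:
Nexon's best replies: X→Gamma; Y→Alpha; Z→Alpha.
Orbyt's best replies: Alpha→Y; Beta→X; Gamma→Z.
The unique mutual best reply is (Alpha, Y), giving (5, 12).
Nexon's commitment gain: 11 − 5 = 6.

6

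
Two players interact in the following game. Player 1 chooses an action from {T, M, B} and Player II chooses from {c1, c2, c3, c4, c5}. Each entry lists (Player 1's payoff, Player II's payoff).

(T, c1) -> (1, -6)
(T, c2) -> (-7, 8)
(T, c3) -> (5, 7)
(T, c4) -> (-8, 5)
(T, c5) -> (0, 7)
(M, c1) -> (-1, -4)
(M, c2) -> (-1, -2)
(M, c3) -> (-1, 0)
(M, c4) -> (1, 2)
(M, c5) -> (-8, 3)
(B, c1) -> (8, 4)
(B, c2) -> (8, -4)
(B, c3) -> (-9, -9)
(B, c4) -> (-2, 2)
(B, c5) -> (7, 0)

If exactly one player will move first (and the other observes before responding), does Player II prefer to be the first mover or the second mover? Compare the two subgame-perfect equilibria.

If Player 1 leads: Player II's best replies are T→c2, M→c5, B→c1; Player 1's induced payoffs -7, -8, 8; outcome (B, c1), payoffs (8, 4).
If Player II leads: Player 1's best replies are c1→B, c2→B, c3→T, c4→M, c5→B; Player II's induced payoffs 4, -4, 7, 2, 0; outcome (T, c3), payoffs (5, 7).
Player II gets 7 moving first and 4 moving second, so Player II prefers to move first.

first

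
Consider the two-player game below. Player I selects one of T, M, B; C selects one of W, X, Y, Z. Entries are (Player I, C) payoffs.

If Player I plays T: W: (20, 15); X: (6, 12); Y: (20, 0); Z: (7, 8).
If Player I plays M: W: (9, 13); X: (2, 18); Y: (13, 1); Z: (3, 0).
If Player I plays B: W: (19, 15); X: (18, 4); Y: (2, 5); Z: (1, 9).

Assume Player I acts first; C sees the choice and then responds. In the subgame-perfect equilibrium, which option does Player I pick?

T

Backward induction with Player I moving first.
- T: BR = W, leader payoff 20.
- M: BR = X, leader payoff 2.
- B: BR = W, leader payoff 19.
Maximizing over 20, 2, 19, Player I chooses T. Subgame-perfect outcome: (T, W) with payoffs (20, 15).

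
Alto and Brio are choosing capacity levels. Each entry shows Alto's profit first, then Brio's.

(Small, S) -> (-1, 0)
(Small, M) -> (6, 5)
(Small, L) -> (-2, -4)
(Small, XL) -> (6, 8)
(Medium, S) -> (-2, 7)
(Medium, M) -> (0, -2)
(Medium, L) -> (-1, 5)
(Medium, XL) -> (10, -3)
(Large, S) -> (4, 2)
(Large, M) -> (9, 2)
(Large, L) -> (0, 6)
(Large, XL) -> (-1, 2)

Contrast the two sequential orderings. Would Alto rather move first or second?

first

If Alto leads: Brio's best replies are Small→XL, Medium→S, Large→L; Alto's induced payoffs 6, -2, 0; outcome (Small, XL), payoffs (6, 8).
If Brio leads: Alto's best replies are S→Large, M→Large, L→Large, XL→Medium; Brio's induced payoffs 2, 2, 6, -3; outcome (Large, L), payoffs (0, 6).
Alto gets 6 moving first and 0 moving second, so Alto prefers to move first.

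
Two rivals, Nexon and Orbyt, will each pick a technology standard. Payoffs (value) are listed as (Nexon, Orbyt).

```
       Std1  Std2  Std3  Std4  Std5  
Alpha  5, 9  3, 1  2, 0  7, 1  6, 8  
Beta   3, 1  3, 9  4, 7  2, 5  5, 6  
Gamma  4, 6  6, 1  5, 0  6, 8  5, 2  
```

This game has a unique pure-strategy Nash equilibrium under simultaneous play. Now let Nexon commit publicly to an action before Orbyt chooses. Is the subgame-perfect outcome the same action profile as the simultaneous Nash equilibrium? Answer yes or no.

Work backward from Orbyt's decision.
- Alpha: Orbyt compares 9, 1, 0, 1, 8 and picks Std1; Nexon would get 5.
- Beta: Orbyt compares 1, 9, 7, 5, 6 and picks Std2; Nexon would get 3.
- Gamma: Orbyt compares 6, 1, 0, 8, 2 and picks Std4; Nexon would get 6.
Maximizing over 5, 3, 6, Nexon chooses Gamma. Subgame-perfect outcome: (Gamma, Std4) with payoffs (6, 8).
For the simultaneous game, intersect best replies.
Nexon's best replies: Std1→Alpha; Std2→Gamma; Std3→Gamma; Std4→Alpha; Std5→Alpha.
Orbyt's best replies: Alpha→Std1; Beta→Std2; Gamma→Std4.
Only (Alpha, Std1) has each player best-responding; Nash payoffs (5, 9).
Sequential outcome (Gamma, Std4) differs from the Nash profile (Alpha, Std1).

no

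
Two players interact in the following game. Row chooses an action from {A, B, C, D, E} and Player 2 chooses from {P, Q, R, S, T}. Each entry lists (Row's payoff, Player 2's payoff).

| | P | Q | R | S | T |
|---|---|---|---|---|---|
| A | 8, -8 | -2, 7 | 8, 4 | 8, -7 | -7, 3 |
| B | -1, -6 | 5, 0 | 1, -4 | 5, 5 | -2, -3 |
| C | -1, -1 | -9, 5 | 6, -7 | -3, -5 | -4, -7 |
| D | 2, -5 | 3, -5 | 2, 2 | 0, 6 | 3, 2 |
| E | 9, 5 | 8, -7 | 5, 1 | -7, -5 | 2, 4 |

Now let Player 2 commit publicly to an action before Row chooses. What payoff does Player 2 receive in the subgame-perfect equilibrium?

5

Solve by backward induction (Player 2 leads).
- P: Row compares 8, -1, -1, 2, 9 and picks E; Player 2 would get 5.
- Q: Row compares -2, 5, -9, 3, 8 and picks E; Player 2 would get -7.
- R: Row compares 8, 1, 6, 2, 5 and picks A; Player 2 would get 4.
- S: Row compares 8, 5, -3, 0, -7 and picks A; Player 2 would get -7.
- T: Row compares -7, -2, -4, 3, 2 and picks D; Player 2 would get 2.
Maximizing over 5, -7, 4, -7, 2, Player 2 chooses P. Subgame-perfect outcome: (E, P) with payoffs (9, 5).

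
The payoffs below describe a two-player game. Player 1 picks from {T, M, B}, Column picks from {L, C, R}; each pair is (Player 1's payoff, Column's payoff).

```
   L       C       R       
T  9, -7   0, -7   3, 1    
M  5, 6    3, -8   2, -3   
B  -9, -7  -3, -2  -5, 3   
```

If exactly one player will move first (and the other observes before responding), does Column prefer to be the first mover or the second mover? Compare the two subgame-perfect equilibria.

second

If Player 1 leads: Column's best replies are T→R, M→L, B→R; Player 1's induced payoffs 3, 5, -5; outcome (M, L), payoffs (5, 6).
If Column leads: Player 1's best replies are L→T, C→M, R→T; Column's induced payoffs -7, -8, 1; outcome (T, R), payoffs (3, 1).
Column gets 1 moving first and 6 moving second, so Column prefers to move second.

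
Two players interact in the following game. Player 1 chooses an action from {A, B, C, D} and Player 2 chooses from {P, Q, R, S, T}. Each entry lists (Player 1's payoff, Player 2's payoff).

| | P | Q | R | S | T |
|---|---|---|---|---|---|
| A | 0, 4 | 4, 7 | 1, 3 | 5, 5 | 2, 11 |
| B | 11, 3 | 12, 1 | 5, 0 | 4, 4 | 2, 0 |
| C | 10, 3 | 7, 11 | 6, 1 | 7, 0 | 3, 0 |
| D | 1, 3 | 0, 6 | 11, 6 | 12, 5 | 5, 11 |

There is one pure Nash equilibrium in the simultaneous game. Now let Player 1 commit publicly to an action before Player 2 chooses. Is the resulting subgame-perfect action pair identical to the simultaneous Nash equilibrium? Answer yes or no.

no

Backward induction with Player 1 moving first.
- A: Player 2 compares 4, 7, 3, 5, 11 and picks T; Player 1 would get 2.
- B: Player 2 compares 3, 1, 0, 4, 0 and picks S; Player 1 would get 4.
- C: Player 2 compares 3, 11, 1, 0, 0 and picks Q; Player 1 would get 7.
- D: Player 2 compares 3, 6, 6, 5, 11 and picks T; Player 1 would get 5.
Player 1's induced payoffs are 2, 4, 7, 5, so Player 1 commits to C. Subgame-perfect outcome: (C, Q) with payoffs (7, 11).
Now find the simultaneous Nash equilibrium.
Player 1's best replies: P→B; Q→B; R→D; S→D; T→D.
Player 2's best replies: A→T; B→S; C→Q; D→T.
Only (D, T) has each player best-responding; Nash payoffs (5, 11).
Sequential outcome (C, Q) differs from the Nash profile (D, T).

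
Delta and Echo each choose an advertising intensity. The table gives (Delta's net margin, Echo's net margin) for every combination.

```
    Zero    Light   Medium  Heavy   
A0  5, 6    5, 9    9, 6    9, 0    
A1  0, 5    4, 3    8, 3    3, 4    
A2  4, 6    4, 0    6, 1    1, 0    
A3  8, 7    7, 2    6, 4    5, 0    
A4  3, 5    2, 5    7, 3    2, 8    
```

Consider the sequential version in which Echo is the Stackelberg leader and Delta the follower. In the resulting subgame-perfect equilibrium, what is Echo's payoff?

Solve by backward induction (Echo leads).
- Zero → Delta plays A3 (best of 5, 0, 4, 8, 3); Echo gets 7.
- Light → Delta plays A3 (best of 5, 4, 4, 7, 2); Echo gets 2.
- Medium → Delta plays A0 (best of 9, 8, 6, 6, 7); Echo gets 6.
- Heavy → Delta plays A0 (best of 9, 3, 1, 5, 2); Echo gets 0.
Maximizing over 7, 2, 6, 0, Echo chooses Zero. Subgame-perfect outcome: (A3, Zero) with payoffs (8, 7).

7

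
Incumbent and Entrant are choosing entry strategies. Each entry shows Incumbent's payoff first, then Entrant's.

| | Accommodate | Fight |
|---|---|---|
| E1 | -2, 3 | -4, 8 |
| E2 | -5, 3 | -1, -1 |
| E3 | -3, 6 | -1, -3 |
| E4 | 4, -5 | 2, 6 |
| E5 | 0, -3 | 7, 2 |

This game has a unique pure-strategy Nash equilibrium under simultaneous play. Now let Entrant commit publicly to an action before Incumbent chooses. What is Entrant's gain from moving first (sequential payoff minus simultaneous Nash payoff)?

0

Work backward from Incumbent's decision.
- Accommodate: BR = E4, leader payoff -5.
- Fight: BR = E5, leader payoff 2.
Entrant's induced payoffs are -5, 2, so Entrant commits to Fight. Subgame-perfect outcome: (E5, Fight) with payoffs (7, 2).
For the simultaneous game, intersect best replies.
Incumbent's best replies: Accommodate→E4; Fight→E5.
Entrant's best replies: E1→Fight; E2→Accommodate; E3→Accommodate; E4→Fight; E5→Fight.
The unique mutual best reply is (E5, Fight), giving (7, 2).
Entrant's commitment gain: 2 − 2 = 0.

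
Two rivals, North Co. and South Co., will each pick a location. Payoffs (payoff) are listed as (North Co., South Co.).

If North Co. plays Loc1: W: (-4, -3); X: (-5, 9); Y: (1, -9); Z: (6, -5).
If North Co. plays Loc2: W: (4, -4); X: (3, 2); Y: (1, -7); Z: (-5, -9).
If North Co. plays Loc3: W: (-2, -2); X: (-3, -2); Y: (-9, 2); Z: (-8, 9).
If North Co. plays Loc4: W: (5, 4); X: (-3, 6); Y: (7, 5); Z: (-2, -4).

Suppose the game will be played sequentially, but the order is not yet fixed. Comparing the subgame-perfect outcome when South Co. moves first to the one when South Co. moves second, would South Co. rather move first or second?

If North Co. leads: South Co.'s best replies are Loc1→X, Loc2→X, Loc3→Z, Loc4→X; North Co.'s induced payoffs -5, 3, -8, -3; outcome (Loc2, X), payoffs (3, 2).
If South Co. leads: North Co.'s best replies are W→Loc4, X→Loc2, Y→Loc4, Z→Loc1; South Co.'s induced payoffs 4, 2, 5, -5; outcome (Loc4, Y), payoffs (7, 5).
South Co. gets 5 moving first and 2 moving second, so South Co. prefers to move first.

first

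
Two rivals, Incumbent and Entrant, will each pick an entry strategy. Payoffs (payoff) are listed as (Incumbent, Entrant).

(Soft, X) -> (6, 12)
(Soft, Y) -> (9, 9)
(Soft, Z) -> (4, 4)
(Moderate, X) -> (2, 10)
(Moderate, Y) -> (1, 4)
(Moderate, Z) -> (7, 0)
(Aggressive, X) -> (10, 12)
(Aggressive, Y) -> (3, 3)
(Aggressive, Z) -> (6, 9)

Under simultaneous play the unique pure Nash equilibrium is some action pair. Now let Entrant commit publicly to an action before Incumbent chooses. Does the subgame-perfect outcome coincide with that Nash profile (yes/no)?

Backward induction with Entrant moving first.
- X: BR = Aggressive, leader payoff 12.
- Y: BR = Soft, leader payoff 9.
- Z: BR = Moderate, leader payoff 0.
Among 12, 9, 0, the best is 12 at X. Subgame-perfect outcome: (Aggressive, X) with payoffs (10, 12).
Under simultaneous play:
Incumbent's best replies: X→Aggressive; Y→Soft; Z→Moderate.
Entrant's best replies: Soft→X; Moderate→X; Aggressive→X.
Only (Aggressive, X) has each player best-responding; Nash payoffs (10, 12).
Sequential outcome (Aggressive, X) coincides with the Nash profile (Aggressive, X).

yes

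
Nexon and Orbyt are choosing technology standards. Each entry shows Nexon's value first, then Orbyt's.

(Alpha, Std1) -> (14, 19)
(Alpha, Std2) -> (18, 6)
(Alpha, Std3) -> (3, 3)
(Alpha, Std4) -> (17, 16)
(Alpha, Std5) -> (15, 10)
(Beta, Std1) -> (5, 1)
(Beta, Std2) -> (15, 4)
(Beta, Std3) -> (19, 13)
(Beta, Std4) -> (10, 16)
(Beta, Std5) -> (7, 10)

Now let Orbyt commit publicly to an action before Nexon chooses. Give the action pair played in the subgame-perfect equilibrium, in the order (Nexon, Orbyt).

Nexon best-responds to each possible Orbyt move:
- Std1 → Nexon plays Alpha (best of 14, 5); Orbyt gets 19.
- Std2 → Nexon plays Alpha (best of 18, 15); Orbyt gets 6.
- Std3 → Nexon plays Beta (best of 3, 19); Orbyt gets 13.
- Std4 → Nexon plays Alpha (best of 17, 10); Orbyt gets 16.
- Std5 → Nexon plays Alpha (best of 15, 7); Orbyt gets 10.
Orbyt's induced payoffs are 19, 6, 13, 16, 10, so Orbyt commits to Std1. Subgame-perfect outcome: (Alpha, Std1) with payoffs (14, 19).

(Alpha, Std1)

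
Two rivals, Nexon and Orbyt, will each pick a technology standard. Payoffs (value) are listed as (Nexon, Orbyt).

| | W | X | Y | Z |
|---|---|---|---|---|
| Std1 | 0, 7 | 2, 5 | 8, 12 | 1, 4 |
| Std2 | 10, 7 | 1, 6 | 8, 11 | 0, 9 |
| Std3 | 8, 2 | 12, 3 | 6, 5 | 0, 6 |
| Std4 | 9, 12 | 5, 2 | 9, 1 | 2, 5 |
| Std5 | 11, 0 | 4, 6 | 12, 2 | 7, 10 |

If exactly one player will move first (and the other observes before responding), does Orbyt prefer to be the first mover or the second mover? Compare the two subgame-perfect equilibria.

second

If Nexon leads: Orbyt's best replies are Std1→Y, Std2→Y, Std3→Z, Std4→W, Std5→Z; Nexon's induced payoffs 8, 8, 0, 9, 7; outcome (Std4, W), payoffs (9, 12).
If Orbyt leads: Nexon's best replies are W→Std5, X→Std3, Y→Std5, Z→Std5; Orbyt's induced payoffs 0, 3, 2, 10; outcome (Std5, Z), payoffs (7, 10).
Orbyt gets 10 moving first and 12 moving second, so Orbyt prefers to move second.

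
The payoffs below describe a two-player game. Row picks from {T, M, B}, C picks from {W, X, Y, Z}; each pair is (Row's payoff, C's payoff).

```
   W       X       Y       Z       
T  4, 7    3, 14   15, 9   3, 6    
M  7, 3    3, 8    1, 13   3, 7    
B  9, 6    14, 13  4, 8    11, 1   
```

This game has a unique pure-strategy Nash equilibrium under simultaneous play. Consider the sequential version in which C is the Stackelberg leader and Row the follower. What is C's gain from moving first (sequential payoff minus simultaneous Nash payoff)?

Row best-responds to each possible C move:
- W: Row compares 4, 7, 9 and picks B; C would get 6.
- X: Row compares 3, 3, 14 and picks B; C would get 13.
- Y: Row compares 15, 1, 4 and picks T; C would get 9.
- Z: Row compares 3, 3, 11 and picks B; C would get 1.
Maximizing over 6, 13, 9, 1, C chooses X. Subgame-perfect outcome: (B, X) with payoffs (14, 13).
Under simultaneous play:
Row's best replies: W→B; X→B; Y→T; Z→B.
C's best replies: T→X; M→Y; B→X.
Only (B, X) has each player best-responding; Nash payoffs (14, 13).
C's commitment gain: 13 − 13 = 0.

0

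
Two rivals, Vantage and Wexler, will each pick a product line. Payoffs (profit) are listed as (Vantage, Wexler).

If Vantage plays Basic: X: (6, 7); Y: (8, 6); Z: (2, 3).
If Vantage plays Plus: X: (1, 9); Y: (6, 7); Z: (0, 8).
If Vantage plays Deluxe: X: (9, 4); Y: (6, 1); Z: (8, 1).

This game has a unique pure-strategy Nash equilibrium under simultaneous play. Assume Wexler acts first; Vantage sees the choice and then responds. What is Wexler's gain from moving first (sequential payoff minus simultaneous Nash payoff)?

Solve by backward induction (Wexler leads).
- X: Vantage compares 6, 1, 9 and picks Deluxe; Wexler would get 4.
- Y: Vantage compares 8, 6, 6 and picks Basic; Wexler would get 6.
- Z: Vantage compares 2, 0, 8 and picks Deluxe; Wexler would get 1.
Among 4, 6, 1, the best is 6 at Y. Subgame-perfect outcome: (Basic, Y) with payoffs (8, 6).
For the simultaneous game, intersect best replies.
Vantage's best replies: X→Deluxe; Y→Basic; Z→Deluxe.
Wexler's best replies: Basic→X; Plus→X; Deluxe→X.
Only (Deluxe, X) has each player best-responding; Nash payoffs (9, 4).
Wexler's commitment gain: 6 − 4 = 2.

2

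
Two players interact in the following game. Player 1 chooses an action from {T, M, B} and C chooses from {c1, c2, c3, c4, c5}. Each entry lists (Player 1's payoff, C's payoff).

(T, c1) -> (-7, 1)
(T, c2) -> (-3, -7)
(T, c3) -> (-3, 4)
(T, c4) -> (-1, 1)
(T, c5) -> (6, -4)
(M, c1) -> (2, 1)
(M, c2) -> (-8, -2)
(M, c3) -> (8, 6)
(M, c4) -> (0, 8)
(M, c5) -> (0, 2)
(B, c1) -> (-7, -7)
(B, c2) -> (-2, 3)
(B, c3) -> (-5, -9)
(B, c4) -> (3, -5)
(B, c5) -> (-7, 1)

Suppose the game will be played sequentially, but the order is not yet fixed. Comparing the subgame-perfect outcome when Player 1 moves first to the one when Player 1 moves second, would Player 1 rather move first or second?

If Player 1 leads: C's best replies are T→c3, M→c4, B→c2; Player 1's induced payoffs -3, 0, -2; outcome (M, c4), payoffs (0, 8).
If C leads: Player 1's best replies are c1→M, c2→B, c3→M, c4→B, c5→T; C's induced payoffs 1, 3, 6, -5, -4; outcome (M, c3), payoffs (8, 6).
Player 1 gets 0 moving first and 8 moving second, so Player 1 prefers to move second.

second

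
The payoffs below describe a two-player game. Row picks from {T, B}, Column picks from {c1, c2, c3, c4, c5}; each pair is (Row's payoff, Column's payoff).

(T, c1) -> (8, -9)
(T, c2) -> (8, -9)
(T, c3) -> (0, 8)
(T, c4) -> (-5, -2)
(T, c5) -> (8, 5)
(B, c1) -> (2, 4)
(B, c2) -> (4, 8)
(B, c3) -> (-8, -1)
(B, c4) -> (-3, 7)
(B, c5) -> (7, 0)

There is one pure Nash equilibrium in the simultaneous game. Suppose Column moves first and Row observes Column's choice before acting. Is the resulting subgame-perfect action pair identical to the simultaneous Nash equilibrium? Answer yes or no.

yes

Backward induction with Column moving first.
- c1: BR = T, leader payoff -9.
- c2: BR = T, leader payoff -9.
- c3: BR = T, leader payoff 8.
- c4: BR = B, leader payoff 7.
- c5: BR = T, leader payoff 5.
Maximizing over -9, -9, 8, 7, 5, Column chooses c3. Subgame-perfect outcome: (T, c3) with payoffs (0, 8).
Now find the simultaneous Nash equilibrium.
Row's best replies: c1→T; c2→T; c3→T; c4→B; c5→T.
Column's best replies: T→c3; B→c2.
The unique mutual best reply is (T, c3), giving (0, 8).
Sequential outcome (T, c3) coincides with the Nash profile (T, c3).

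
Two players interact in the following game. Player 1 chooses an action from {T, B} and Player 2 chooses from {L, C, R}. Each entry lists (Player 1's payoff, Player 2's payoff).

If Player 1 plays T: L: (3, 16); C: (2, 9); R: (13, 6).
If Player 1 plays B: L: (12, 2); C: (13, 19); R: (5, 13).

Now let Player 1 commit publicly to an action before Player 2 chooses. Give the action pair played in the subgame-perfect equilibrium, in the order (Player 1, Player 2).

(B, C)

Player 2 best-responds to each possible Player 1 move:
- T: Player 2 compares 16, 9, 6 and picks L; Player 1 would get 3.
- B: Player 2 compares 2, 19, 13 and picks C; Player 1 would get 13.
Maximizing over 3, 13, Player 1 chooses B. Subgame-perfect outcome: (B, C) with payoffs (13, 19).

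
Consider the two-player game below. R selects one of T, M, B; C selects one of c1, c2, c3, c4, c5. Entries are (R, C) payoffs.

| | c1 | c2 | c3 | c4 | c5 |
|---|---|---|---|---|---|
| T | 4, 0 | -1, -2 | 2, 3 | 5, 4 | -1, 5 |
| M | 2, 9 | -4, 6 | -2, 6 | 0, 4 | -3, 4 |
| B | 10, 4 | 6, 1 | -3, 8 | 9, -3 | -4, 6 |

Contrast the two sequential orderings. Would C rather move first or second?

second

If R leads: C's best replies are T→c5, M→c1, B→c3; R's induced payoffs -1, 2, -3; outcome (M, c1), payoffs (2, 9).
If C leads: R's best replies are c1→B, c2→B, c3→T, c4→B, c5→T; C's induced payoffs 4, 1, 3, -3, 5; outcome (T, c5), payoffs (-1, 5).
C gets 5 moving first and 9 moving second, so C prefers to move second.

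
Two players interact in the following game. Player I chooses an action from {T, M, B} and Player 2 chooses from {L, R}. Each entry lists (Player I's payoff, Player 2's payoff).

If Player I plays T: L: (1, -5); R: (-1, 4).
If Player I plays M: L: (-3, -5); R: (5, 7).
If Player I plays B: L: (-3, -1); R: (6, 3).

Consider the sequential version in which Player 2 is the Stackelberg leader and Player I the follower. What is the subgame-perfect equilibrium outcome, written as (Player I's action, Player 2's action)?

(B, R)

Player I best-responds to each possible Player 2 move:
- L → Player I plays T (best of 1, -3, -3); Player 2 gets -5.
- R → Player I plays B (best of -1, 5, 6); Player 2 gets 3.
Player 2's induced payoffs are -5, 3, so Player 2 commits to R. Subgame-perfect outcome: (B, R) with payoffs (6, 3).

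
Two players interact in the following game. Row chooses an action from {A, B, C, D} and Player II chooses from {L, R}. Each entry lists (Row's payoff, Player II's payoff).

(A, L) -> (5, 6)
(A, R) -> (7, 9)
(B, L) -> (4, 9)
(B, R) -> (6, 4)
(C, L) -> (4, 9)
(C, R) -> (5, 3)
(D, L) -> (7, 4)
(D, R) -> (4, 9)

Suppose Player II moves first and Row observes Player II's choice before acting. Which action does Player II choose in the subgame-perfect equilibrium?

Solve by backward induction (Player II leads).
- L: Row compares 5, 4, 4, 7 and picks D; Player II would get 4.
- R: Row compares 7, 6, 5, 4 and picks A; Player II would get 9.
Among 4, 9, the best is 9 at R. Subgame-perfect outcome: (A, R) with payoffs (7, 9).

R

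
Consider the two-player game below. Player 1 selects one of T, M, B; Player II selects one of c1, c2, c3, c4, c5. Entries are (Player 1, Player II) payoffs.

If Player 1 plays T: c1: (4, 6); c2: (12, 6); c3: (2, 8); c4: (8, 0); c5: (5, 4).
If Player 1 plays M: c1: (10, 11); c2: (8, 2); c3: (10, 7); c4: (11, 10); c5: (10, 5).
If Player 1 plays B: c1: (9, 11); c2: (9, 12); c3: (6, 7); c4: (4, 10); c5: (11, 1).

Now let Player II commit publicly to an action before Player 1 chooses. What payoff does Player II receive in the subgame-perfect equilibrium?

11

Work backward from Player 1's decision.
- c1: BR = M, leader payoff 11.
- c2: BR = T, leader payoff 6.
- c3: BR = M, leader payoff 7.
- c4: BR = M, leader payoff 10.
- c5: BR = B, leader payoff 1.
Maximizing over 11, 6, 7, 10, 1, Player II chooses c1. Subgame-perfect outcome: (M, c1) with payoffs (10, 11).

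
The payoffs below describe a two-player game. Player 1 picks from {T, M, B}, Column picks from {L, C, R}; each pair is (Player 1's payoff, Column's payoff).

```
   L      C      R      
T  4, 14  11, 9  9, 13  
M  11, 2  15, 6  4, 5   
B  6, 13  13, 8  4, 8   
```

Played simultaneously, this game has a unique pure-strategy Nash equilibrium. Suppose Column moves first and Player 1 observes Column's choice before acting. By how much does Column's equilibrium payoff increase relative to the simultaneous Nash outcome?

Backward induction with Column moving first.
- L: Player 1 compares 4, 11, 6 and picks M; Column would get 2.
- C: Player 1 compares 11, 15, 13 and picks M; Column would get 6.
- R: Player 1 compares 9, 4, 4 and picks T; Column would get 13.
Among 2, 6, 13, the best is 13 at R. Subgame-perfect outcome: (T, R) with payoffs (9, 13).
Under simultaneous play:
Player 1's best replies: L→M; C→M; R→T.
Column's best replies: T→L; M→C; B→L.
Only (M, C) has each player best-responding; Nash payoffs (15, 6).
Column's commitment gain: 13 − 6 = 7.

7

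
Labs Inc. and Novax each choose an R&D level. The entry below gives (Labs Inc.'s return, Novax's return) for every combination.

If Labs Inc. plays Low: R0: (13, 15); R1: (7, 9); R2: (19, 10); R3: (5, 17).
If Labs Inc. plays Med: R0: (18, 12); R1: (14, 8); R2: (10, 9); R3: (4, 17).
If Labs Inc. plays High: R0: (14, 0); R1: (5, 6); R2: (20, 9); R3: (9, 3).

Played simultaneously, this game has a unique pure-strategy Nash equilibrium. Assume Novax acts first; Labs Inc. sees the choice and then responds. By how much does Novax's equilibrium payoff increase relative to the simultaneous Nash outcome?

Labs Inc. best-responds to each possible Novax move:
- R0 → Labs Inc. plays Med (best of 13, 18, 14); Novax gets 12.
- R1 → Labs Inc. plays Med (best of 7, 14, 5); Novax gets 8.
- R2 → Labs Inc. plays High (best of 19, 10, 20); Novax gets 9.
- R3 → Labs Inc. plays High (best of 5, 4, 9); Novax gets 3.
Among 12, 8, 9, 3, the best is 12 at R0. Subgame-perfect outcome: (Med, R0) with payoffs (18, 12).
Under simultaneous play:
Labs Inc.'s best replies: R0→Med; R1→Med; R2→High; R3→High.
Novax's best replies: Low→R3; Med→R3; High→R2.
Only (High, R2) has each player best-responding; Nash payoffs (20, 9).
Novax's commitment gain: 12 − 9 = 3.

3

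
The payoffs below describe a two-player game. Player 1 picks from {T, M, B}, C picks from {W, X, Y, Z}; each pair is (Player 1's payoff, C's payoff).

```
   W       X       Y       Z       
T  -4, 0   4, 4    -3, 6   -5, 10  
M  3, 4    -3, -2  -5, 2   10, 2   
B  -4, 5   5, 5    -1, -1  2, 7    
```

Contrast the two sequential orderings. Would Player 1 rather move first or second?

second

If Player 1 leads: C's best replies are T→Z, M→W, B→Z; Player 1's induced payoffs -5, 3, 2; outcome (M, W), payoffs (3, 4).
If C leads: Player 1's best replies are W→M, X→B, Y→B, Z→M; C's induced payoffs 4, 5, -1, 2; outcome (B, X), payoffs (5, 5).
Player 1 gets 3 moving first and 5 moving second, so Player 1 prefers to move second.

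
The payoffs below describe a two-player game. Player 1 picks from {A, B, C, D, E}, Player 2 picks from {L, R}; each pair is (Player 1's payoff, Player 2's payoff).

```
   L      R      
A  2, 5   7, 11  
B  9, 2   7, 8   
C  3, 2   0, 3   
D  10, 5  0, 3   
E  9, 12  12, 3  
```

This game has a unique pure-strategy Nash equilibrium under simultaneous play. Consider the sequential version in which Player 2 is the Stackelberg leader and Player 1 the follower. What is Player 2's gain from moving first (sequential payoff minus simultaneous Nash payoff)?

Solve by backward induction (Player 2 leads).
- L: Player 1 compares 2, 9, 3, 10, 9 and picks D; Player 2 would get 5.
- R: Player 1 compares 7, 7, 0, 0, 12 and picks E; Player 2 would get 3.
Maximizing over 5, 3, Player 2 chooses L. Subgame-perfect outcome: (D, L) with payoffs (10, 5).
Under simultaneous play:
Player 1's best replies: L→D; R→E.
Player 2's best replies: A→R; B→R; C→R; D→L; E→L.
The unique mutual best reply is (D, L), giving (10, 5).
Player 2's commitment gain: 5 − 5 = 0.

0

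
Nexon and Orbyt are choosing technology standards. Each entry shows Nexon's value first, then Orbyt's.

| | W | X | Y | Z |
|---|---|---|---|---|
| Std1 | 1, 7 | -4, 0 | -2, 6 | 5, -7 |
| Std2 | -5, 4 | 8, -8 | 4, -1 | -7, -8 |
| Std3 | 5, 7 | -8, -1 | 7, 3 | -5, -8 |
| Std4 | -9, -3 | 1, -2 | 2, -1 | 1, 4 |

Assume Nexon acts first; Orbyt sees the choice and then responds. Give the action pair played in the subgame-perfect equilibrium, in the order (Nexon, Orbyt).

Work backward from Orbyt's decision.
- Std1: BR = W, leader payoff 1.
- Std2: BR = W, leader payoff -5.
- Std3: BR = W, leader payoff 5.
- Std4: BR = Z, leader payoff 1.
Nexon's induced payoffs are 1, -5, 5, 1, so Nexon commits to Std3. Subgame-perfect outcome: (Std3, W) with payoffs (5, 7).

(Std3, W)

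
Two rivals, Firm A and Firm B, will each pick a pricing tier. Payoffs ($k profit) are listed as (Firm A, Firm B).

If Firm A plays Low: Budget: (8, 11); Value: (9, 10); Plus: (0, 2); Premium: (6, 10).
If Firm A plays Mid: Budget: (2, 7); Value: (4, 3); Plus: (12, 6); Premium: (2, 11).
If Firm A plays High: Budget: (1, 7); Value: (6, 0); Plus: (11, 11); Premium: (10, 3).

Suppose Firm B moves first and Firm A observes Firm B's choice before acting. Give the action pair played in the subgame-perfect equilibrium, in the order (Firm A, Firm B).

(Low, Budget)

Work backward from Firm A's decision.
- Budget: Firm A compares 8, 2, 1 and picks Low; Firm B would get 11.
- Value: Firm A compares 9, 4, 6 and picks Low; Firm B would get 10.
- Plus: Firm A compares 0, 12, 11 and picks Mid; Firm B would get 6.
- Premium: Firm A compares 6, 2, 10 and picks High; Firm B would get 3.
Firm B's induced payoffs are 11, 10, 6, 3, so Firm B commits to Budget. Subgame-perfect outcome: (Low, Budget) with payoffs (8, 11).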